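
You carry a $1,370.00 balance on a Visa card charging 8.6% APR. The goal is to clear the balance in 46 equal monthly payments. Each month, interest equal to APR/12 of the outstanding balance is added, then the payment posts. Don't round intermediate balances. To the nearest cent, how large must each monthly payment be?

$35.07

Monthly rate r = 8.6%/12 = 0.716667% = 0.00716667.
Level-payment amortization: P = B₀·r / (1 − (1+r)^(−n)) = 1370.00·0.00716667 / (1 − 1.00717^(−46)).
Denominator 1 − (1+r)^(−46) = 0.279990574.
P = 9.81833 / 0.279990574 ≈ 35.07.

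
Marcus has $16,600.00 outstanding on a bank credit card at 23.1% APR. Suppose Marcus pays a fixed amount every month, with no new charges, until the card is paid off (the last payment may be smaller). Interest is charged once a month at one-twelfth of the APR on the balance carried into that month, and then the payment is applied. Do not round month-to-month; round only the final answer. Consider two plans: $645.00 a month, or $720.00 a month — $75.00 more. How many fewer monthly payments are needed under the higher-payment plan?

5 fewer payments

Monthly rate r = 23.1%/12 = 1.925% = 0.01925.
At $645.00/mo: n = ⌈−ln(1 − rB₀/P)/ln(1+r)⌉ = 36 payments (last $565.40); total interest = total paid − $16,600.00 = $6,540.40.
At $720.00/mo: 31 payments (last $554.44); total interest $5,554.44.
Payments saved = 36 − 31 = 5.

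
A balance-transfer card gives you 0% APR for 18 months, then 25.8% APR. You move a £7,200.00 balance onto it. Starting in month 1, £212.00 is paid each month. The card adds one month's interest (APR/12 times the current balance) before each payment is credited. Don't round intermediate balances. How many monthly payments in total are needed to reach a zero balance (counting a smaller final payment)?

Promo months 1–18 at r₀ = 0%/12 = 0; months 19+ at r₁ = 25.8%/12 = 0.0215.
After month 18 (no interest yet): B = £7,200.00 − 18·£212.00 = £3,384.00.
Then at r₁ with £212.00/mo: n₂ = −ln(1 − r₁·B/P)/ln(1+r₁) ≈ 19.76 → 20 more payments.

38 payments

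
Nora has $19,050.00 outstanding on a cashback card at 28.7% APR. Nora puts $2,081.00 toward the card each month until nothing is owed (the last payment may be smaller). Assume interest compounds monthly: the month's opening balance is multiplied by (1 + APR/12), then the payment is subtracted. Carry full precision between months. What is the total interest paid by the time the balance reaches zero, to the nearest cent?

Monthly rate r = 28.7%/12 = 2.39167% = 0.0239167.
Payoff takes n = ⌈−ln(1 − rB₀/P)/ln(1+r)⌉ = ⌈10.455⌉ = 11 payments; the last is $952.68.
Total paid = 10·$2,081.00 + $952.68 = $21,762.68.
Total interest = total paid − principal = $21,762.68 − $19,050.00 = $2,712.68.

$2,712.68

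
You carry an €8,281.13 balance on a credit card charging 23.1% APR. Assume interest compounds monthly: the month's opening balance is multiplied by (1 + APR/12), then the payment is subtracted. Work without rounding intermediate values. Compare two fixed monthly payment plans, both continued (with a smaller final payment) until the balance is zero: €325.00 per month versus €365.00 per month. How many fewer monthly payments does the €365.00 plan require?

5 fewer payments

Monthly rate r = 23.1%/12 = 1.925% = 0.01925.
At €325.00/mo: n = ⌈−ln(1 − rB₀/P)/ln(1+r)⌉ = 36 payments (last €119.59); total interest = total paid − €8,281.13 = €3,213.46.
At €365.00/mo: 31 payments (last €38.81); total interest €2,707.68.
Payments saved = 36 − 31 = 5.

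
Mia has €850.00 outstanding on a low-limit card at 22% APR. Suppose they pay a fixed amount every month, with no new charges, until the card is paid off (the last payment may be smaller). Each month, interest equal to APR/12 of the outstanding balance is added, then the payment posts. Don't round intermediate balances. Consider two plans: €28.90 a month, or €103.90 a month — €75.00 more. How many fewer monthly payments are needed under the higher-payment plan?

34 fewer payments

Monthly rate r = 22%/12 = 1.83333% = 0.0183333.
At €28.90/mo: n = ⌈−ln(1 − rB₀/P)/ln(1+r)⌉ = 43 payments (last €18.83); total interest = total paid − €850.00 = €382.63.
At €103.90/mo: 9 payments (last €98.20); total interest €79.40.
Payments saved = 43 − 9 = 34.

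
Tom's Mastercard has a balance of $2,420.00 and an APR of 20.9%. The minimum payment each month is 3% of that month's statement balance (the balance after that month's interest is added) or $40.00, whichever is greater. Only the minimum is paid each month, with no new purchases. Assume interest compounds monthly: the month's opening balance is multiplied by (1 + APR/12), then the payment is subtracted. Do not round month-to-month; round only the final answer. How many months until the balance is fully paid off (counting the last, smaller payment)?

96 months

Monthly rate r = 20.9%/12 = 1.74167% = 0.0174167.
While 3% of the post-interest balance exceeds $40.00, each month B ← (B·(1+r))·(1 − 0.03), i.e. B shrinks by the factor (1+r)·0.97 = 0.98689.
This holds for months 1–47. Entering month 48 the balance is $1,301.77; 3% of the post-interest balance is now below $40.00, so the flat $40.00 minimum applies from here.
From month 48 a fixed $40.00 at rate r clears $1,301.77 in 49 more payments. Total: 47 + 49 = 96 months.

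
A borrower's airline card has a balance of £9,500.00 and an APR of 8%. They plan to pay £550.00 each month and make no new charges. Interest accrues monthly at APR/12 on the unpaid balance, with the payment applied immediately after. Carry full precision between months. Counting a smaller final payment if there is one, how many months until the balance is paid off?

Monthly rate r = 8%/12 = 0.666667% = 0.00666667.
Recurrence: B ← B·(1+r) − £550.00.
Month 1: interest £63.33; balance after payment £9,013.33.
Month 2: interest £60.09; balance after payment £8,523.42.
Closed form: n = −ln(1 − rB₀/P)/ln(1+r) = −ln(0.88485)/ln(1.00667) ≈ 18.412, so the balance reaches zero during payment 19.

19 months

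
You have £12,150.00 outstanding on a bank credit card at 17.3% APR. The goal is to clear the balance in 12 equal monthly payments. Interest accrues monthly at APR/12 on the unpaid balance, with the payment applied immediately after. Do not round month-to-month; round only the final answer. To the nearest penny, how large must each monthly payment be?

£1,109.87

Monthly rate r = 17.3%/12 = 1.44167% = 0.0144167.
Level-payment amortization: P = B₀·r / (1 − (1+r)^(−n)) = 12150.00·0.0144167 / (1 − 1.01442^(−12)).
Denominator 1 − (1+r)^(−12) = 0.157822783.
P = 175.163 / 0.157822783 ≈ 1109.87.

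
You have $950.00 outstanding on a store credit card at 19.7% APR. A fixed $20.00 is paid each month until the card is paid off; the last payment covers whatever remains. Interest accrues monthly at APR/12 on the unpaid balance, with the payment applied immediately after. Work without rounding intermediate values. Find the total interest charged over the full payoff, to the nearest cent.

Monthly rate r = 19.7%/12 = 1.64167% = 0.0164167.
Payoff takes n = ⌈−ln(1 − rB₀/P)/ln(1+r)⌉ = ⌈92.928⌉ = 93 payments; the last is $18.57.
Total paid = 92·$20.00 + $18.57 = $1,858.57.
Total interest = total paid − principal = $1,858.57 − $950.00 = $908.57.

$908.57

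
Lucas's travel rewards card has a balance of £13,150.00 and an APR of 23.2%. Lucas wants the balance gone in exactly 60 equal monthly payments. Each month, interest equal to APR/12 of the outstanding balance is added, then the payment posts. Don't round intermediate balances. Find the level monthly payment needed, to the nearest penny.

Monthly rate r = 23.2%/12 = 1.93333% = 0.0193333.
Level-payment amortization: P = B₀·r / (1 − (1+r)^(−n)) = 13150.00·0.0193333 / (1 − 1.01933^(−60)).
Denominator 1 − (1+r)^(−60) = 0.683023972.
P = 254.233 / 0.683023972 ≈ 372.22.

£372.22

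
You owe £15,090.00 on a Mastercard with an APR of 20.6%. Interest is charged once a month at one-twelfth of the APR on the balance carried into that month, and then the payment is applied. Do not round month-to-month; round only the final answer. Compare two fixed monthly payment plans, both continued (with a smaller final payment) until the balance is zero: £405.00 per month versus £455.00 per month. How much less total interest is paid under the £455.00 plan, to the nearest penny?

£1,764.09

Monthly rate r = 20.6%/12 = 1.71667% = 0.0171667.
At £405.00/mo: n = ⌈−ln(1 − rB₀/P)/ln(1+r)⌉ = 60 payments (last £389.18); total interest = total paid − £15,090.00 = £9,194.18.
At £455.00/mo: 50 payments (last £225.09); total interest £7,430.09.
Interest saved = £9,194.18 − £7,430.09 = £1,764.09.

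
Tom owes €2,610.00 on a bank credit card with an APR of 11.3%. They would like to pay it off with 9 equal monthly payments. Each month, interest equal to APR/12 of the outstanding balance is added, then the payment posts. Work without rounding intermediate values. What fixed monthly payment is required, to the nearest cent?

€303.82

Monthly rate r = 11.3%/12 = 0.941667% = 0.00941667.
Level-payment amortization: P = B₀·r / (1 − (1+r)^(−n)) = 2610.00·0.00941667 / (1 − 1.00942^(−9)).
Denominator 1 − (1+r)^(−9) = 0.0808936652.
P = 24.5775 / 0.0808936652 ≈ 303.82.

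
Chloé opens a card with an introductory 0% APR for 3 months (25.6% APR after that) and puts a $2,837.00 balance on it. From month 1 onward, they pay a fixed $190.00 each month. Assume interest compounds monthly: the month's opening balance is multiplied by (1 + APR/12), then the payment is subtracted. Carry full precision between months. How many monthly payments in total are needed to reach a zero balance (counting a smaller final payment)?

17 months

Promo months 1–3 at r₀ = 0%/12 = 0; months 4+ at r₁ = 25.6%/12 = 0.0213333.
After month 3 (no interest yet): B = $2,837.00 − 3·$190.00 = $2,267.00.
Then at r₁ with $190.00/mo: n₂ = −ln(1 − r₁·B/P)/ln(1+r₁) ≈ 13.92 → 14 more payments.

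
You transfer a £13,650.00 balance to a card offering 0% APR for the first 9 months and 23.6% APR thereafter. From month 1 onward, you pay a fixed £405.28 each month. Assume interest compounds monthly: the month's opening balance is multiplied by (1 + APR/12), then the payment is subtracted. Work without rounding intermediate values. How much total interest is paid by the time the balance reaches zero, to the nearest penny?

Promo months 1–9 at r₀ = 0%/12 = 0; months 10+ at r₁ = 23.6%/12 = 0.0196667.
After month 9 (no interest yet): B = £13,650.00 − 9·£405.28 = £10,002.48.
Then at r₁ with £405.28/mo: n₂ = −ln(1 − r₁·B/P)/ln(1+r₁) ≈ 34.11 → 35 more payments.
Total paid = 43·£405.28 + £45.19 = £17,472.23; interest = £17,472.23 − £13,650.00 = £3,822.23.

£3,822.23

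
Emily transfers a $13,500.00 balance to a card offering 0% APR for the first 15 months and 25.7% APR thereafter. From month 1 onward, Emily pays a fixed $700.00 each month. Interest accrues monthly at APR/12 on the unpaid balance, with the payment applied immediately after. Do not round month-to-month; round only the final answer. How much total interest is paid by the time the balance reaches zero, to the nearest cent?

$182.15

Promo months 1–15 at r₀ = 0%/12 = 0; months 16+ at r₁ = 25.7%/12 = 0.0214167.
After month 15 (no interest yet): B = $13,500.00 − 15·$700.00 = $3,000.00.
Then at r₁ with $700.00/mo: n₂ = −ln(1 − r₁·B/P)/ln(1+r₁) ≈ 4.54 → 5 more payments.
Total paid = 19·$700.00 + $382.15 = $13,682.15; interest = $13,682.15 − $13,500.00 = $182.15.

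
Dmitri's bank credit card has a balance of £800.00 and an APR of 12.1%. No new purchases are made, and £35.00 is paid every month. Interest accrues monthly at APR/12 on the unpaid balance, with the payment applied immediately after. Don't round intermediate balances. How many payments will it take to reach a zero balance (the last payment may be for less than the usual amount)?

27 payments

Monthly rate r = 12.1%/12 = 1.00833% = 0.0100833.
Recurrence: B ← B·(1+r) − £35.00.
Month 1: interest £8.07; balance after payment £773.07.
Month 2: interest £7.80; balance after payment £745.86.
Closed form: n = −ln(1 − rB₀/P)/ln(1+r) = −ln(0.76952)/ln(1.01008) ≈ 26.113, so the balance reaches zero during payment 27.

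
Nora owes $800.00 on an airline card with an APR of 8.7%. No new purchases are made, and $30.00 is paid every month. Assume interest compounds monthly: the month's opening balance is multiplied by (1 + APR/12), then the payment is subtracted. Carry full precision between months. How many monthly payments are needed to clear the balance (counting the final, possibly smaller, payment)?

30 payments

Monthly rate r = 8.7%/12 = 0.725% = 0.00725.
Recurrence: B ← B·(1+r) − $30.00.
Month 1: interest $5.80; balance after payment $775.80.
Month 2: interest $5.62; balance after payment $751.42.
Closed form: n = −ln(1 − rB₀/P)/ln(1+r) = −ln(0.80667)/ln(1.00725) ≈ 29.741, so the balance reaches zero during payment 30.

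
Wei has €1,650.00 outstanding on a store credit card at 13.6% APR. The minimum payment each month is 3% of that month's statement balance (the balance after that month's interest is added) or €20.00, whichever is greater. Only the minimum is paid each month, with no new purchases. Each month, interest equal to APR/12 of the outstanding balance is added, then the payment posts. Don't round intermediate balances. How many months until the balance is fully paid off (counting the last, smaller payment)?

Monthly rate r = 13.6%/12 = 1.13333% = 0.0113333.
While 3% of the post-interest balance exceeds €20.00, each month B ← (B·(1+r))·(1 − 0.03), i.e. B shrinks by the factor (1+r)·0.97 = 0.98099.
This holds for months 1–48. Entering month 49 the balance is €656.83; 3% of the post-interest balance is now below €20.00, so the flat €20.00 minimum applies from here.
From month 49 a fixed €20.00 at rate r clears €656.83 in 42 more payments. Total: 48 + 42 = 90 months.

90 months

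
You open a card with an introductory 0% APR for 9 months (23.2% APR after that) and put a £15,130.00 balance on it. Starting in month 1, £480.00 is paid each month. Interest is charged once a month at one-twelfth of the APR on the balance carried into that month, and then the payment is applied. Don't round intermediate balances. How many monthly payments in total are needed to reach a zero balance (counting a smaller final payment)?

Promo months 1–9 at r₀ = 0%/12 = 0; months 10+ at r₁ = 23.2%/12 = 0.0193333.
After month 9 (no interest yet): B = £15,130.00 − 9·£480.00 = £10,810.00.
Then at r₁ with £480.00/mo: n₂ = −ln(1 − r₁·B/P)/ln(1+r₁) ≈ 29.85 → 30 more payments.

39 months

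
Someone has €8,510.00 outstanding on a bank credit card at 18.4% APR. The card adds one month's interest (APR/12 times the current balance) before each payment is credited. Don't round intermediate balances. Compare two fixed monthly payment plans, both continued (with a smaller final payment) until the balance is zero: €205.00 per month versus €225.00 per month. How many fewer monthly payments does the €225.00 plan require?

Monthly rate r = 18.4%/12 = 1.53333% = 0.0153333.
At €205.00/mo: n = ⌈−ln(1 − rB₀/P)/ln(1+r)⌉ = 67 payments (last €104.29); total interest = total paid − €8,510.00 = €5,124.29.
At €225.00/mo: 57 payments (last €224.89); total interest €4,314.89.
Payments saved = 67 − 57 = 10.

10 fewer payments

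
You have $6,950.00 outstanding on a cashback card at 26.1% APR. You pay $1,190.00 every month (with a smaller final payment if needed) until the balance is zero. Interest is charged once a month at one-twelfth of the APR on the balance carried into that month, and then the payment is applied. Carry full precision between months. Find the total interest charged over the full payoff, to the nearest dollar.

$566

Monthly rate r = 26.1%/12 = 2.175% = 0.02175.
Payoff takes n = ⌈−ln(1 − rB₀/P)/ln(1+r)⌉ = ⌈6.314⌉ = 7 payments; the last is $376.07.
Total paid = 6·$1,190.00 + $376.07 = $7,516.07.
Total interest = total paid − principal = $7,516.07 − $6,950.00 = $566.07.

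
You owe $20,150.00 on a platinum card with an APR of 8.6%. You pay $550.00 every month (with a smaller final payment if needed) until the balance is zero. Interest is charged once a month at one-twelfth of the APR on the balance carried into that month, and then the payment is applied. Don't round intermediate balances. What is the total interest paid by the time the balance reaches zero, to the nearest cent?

Monthly rate r = 8.6%/12 = 0.716667% = 0.00716667.
Payoff takes n = ⌈−ln(1 − rB₀/P)/ln(1+r)⌉ = ⌈42.650⌉ = 43 payments; the last is $358.19.
Total paid = 42·$550.00 + $358.19 = $23,458.19.
Total interest = total paid − principal = $23,458.19 − $20,150.00 = $3,308.19.

$3,308.19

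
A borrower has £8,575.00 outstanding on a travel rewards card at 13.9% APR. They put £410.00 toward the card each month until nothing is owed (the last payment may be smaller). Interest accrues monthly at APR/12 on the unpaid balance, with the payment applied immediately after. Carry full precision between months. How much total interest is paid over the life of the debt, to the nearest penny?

Monthly rate r = 13.9%/12 = 1.15833% = 0.0115833.
Payoff takes n = ⌈−ln(1 − rB₀/P)/ln(1+r)⌉ = ⌈24.088⌉ = 25 payments; the last is £36.30.
Total paid = 24·£410.00 + £36.30 = £9,876.30.
Total interest = total paid − principal = £9,876.30 − £8,575.00 = £1,301.30.

£1,301.30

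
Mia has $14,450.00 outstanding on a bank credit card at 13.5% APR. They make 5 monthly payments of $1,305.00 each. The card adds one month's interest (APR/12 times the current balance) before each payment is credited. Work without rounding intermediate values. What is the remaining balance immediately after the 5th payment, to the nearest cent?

$8,607.83

Monthly rate r = 13.5%/12 = 1.125% = 0.01125.
Each month: B ← B·(1+r) − $1,305.00.
Month 1: interest $162.56; balance after payment $13,307.56.
Month 2: interest $149.71; balance after payment $12,152.27.
Month 3: interest $136.71; balance after payment $10,983.99.
Month 4: interest $123.57; balance after payment $9,802.56.
Month 5: interest $110.28; balance after payment $8,607.83.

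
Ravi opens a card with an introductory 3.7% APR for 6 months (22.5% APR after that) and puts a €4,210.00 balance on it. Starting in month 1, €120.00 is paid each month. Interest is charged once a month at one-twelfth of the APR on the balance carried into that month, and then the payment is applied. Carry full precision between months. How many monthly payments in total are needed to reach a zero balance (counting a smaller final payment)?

50 months

Promo months 1–6 at r₀ = 3.7%/12 = 0.00308333; months 7+ at r₁ = 22.5%/12 = 0.01875.
After month 6: iterate B ← B·(1+r₀) − €120.00 for 6 months → €3,562.91.
Then at r₁ with €120.00/mo: n₂ = −ln(1 − r₁·B/P)/ln(1+r₁) ≈ 43.79 → 44 more payments.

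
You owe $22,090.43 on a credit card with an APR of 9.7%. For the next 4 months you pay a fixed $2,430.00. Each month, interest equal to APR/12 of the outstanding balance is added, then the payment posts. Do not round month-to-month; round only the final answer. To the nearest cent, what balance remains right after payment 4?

$12,974.90

Monthly rate r = 9.7%/12 = 0.808333% = 0.00808333.
Each month: B ← B·(1+r) − $2,430.00.
Month 1: interest $178.56; balance after payment $19,838.99.
Month 2: interest $160.37; balance after payment $17,569.36.
Month 3: interest $142.02; balance after payment $15,281.38.
Month 4: interest $123.52; balance after payment $12,974.90.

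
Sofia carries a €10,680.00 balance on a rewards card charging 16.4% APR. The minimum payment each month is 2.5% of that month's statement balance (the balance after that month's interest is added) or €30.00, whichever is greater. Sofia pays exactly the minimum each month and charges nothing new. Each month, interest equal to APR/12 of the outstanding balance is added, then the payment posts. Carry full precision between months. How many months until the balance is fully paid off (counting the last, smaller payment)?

Monthly rate r = 16.4%/12 = 1.36667% = 0.0136667.
While 2.5% of the post-interest balance exceeds €30.00, each month B ← (B·(1+r))·(1 − 0.025), i.e. B shrinks by the factor (1+r)·0.975 = 0.98833.
This holds for months 1–188. Entering month 189 the balance is €1,174.17; 2.5% of the post-interest balance is now below €30.00, so the flat €30.00 minimum applies from here.
From month 189 a fixed €30.00 at rate r clears €1,174.17 in 57 more payments. Total: 188 + 57 = 245 months.

245 months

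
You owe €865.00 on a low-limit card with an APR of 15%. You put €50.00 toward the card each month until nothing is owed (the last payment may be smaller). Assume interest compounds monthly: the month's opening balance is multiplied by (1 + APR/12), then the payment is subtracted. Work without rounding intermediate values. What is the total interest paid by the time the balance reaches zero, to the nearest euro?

€116

Monthly rate r = 15%/12 = 1.25% = 0.0125.
Payoff takes n = ⌈−ln(1 − rB₀/P)/ln(1+r)⌉ = ⌈19.615⌉ = 20 payments; the last is €30.81.
Total paid = 19·€50.00 + €30.81 = €980.81.
Total interest = total paid − principal = €980.81 − €865.00 = €115.81.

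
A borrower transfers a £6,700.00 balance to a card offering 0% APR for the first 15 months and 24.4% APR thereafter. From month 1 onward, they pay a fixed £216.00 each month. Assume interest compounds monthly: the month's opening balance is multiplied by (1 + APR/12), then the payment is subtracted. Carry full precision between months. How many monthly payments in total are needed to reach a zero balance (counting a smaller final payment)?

Promo months 1–15 at r₀ = 0%/12 = 0; months 16+ at r₁ = 24.4%/12 = 0.0203333.
After month 15 (no interest yet): B = £6,700.00 − 15·£216.00 = £3,460.00.
Then at r₁ with £216.00/mo: n₂ = −ln(1 − r₁·B/P)/ln(1+r₁) ≈ 19.58 → 20 more payments.

35 payments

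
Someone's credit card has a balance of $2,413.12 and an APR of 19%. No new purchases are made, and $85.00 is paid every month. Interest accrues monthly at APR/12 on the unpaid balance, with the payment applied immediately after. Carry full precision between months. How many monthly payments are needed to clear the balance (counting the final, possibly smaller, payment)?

Monthly rate r = 19%/12 = 1.58333% = 0.0158333.
Recurrence: B ← B·(1+r) − $85.00.
Month 1: interest $38.21; balance after payment $2,366.33.
Month 2: interest $37.47; balance after payment $2,318.79.
Closed form: n = −ln(1 − rB₀/P)/ln(1+r) = −ln(0.5505)/ln(1.01583) ≈ 37.999, so the balance reaches zero during payment 38.

38 months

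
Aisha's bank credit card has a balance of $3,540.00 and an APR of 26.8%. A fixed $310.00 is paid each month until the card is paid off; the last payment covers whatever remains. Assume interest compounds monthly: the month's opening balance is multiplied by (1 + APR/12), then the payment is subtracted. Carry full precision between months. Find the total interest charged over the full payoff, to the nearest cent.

Monthly rate r = 26.8%/12 = 2.23333% = 0.0223333.
Payoff takes n = ⌈−ln(1 − rB₀/P)/ln(1+r)⌉ = ⌈13.329⌉ = 14 payments; the last is $102.87.
Total paid = 13·$310.00 + $102.87 = $4,132.87.
Total interest = total paid − principal = $4,132.87 − $3,540.00 = $592.87.

$592.87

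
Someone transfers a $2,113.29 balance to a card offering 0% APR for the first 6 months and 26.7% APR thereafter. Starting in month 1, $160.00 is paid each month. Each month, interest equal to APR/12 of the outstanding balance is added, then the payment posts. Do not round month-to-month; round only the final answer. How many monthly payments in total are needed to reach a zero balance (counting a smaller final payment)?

14 payments

Promo months 1–6 at r₀ = 0%/12 = 0; months 7+ at r₁ = 26.7%/12 = 0.02225.
After month 6 (no interest yet): B = $2,113.29 − 6·$160.00 = $1,153.29.
Then at r₁ with $160.00/mo: n₂ = −ln(1 − r₁·B/P)/ln(1+r₁) ≈ 7.94 → 8 more payments.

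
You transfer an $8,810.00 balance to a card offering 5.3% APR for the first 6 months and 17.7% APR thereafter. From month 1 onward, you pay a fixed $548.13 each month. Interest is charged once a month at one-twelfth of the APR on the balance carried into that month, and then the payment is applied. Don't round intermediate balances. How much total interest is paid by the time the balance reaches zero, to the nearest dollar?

$738

Promo months 1–6 at r₀ = 5.3%/12 = 0.00441667; months 7+ at r₁ = 17.7%/12 = 0.01475.
After month 6: iterate B ← B·(1+r₀) − $548.13 for 6 months → $5,720.75.
Then at r₁ with $548.13/mo: n₂ = −ln(1 − r₁·B/P)/ln(1+r₁) ≈ 11.42 → 12 more payments.
Total paid = 17·$548.13 + $229.48 = $9,547.69; interest = $9,547.69 − $8,810.00 = $737.69.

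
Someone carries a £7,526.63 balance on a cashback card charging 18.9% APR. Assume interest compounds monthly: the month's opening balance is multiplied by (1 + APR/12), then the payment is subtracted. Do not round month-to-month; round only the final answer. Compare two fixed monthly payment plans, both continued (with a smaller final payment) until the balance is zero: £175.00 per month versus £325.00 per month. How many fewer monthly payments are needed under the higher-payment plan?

Monthly rate r = 18.9%/12 = 1.575% = 0.01575.
At £175.00/mo: n = ⌈−ln(1 − rB₀/P)/ln(1+r)⌉ = 73 payments (last £69.41); total interest = total paid − £7,526.63 = £5,142.78.
At £325.00/mo: 30 payments (last £11.51); total interest £1,909.88.
Payments saved = 73 − 30 = 43.

43 fewer payments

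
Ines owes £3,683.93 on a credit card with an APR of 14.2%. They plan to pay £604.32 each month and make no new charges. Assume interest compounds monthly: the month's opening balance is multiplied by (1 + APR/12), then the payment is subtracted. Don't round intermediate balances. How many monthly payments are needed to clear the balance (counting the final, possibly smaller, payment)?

Monthly rate r = 14.2%/12 = 1.18333% = 0.0118333.
Recurrence: B ← B·(1+r) − £604.32.
Month 1: interest £43.59; balance after payment £3,123.20.
Month 2: interest £36.96; balance after payment £2,555.84.
Closed form: n = −ln(1 − rB₀/P)/ln(1+r) = −ln(0.92786)/ln(1.01183) ≈ 6.364, so the balance reaches zero during payment 7.

7 months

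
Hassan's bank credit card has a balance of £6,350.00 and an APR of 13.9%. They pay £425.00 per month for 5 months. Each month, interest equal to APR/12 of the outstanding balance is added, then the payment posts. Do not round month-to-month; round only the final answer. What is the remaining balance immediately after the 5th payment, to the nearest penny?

Monthly rate r = 13.9%/12 = 1.15833% = 0.0115833.
Each month: B ← B·(1+r) − £425.00.
Month 1: interest £73.55; balance after payment £5,998.55.
Month 2: interest £69.48; balance after payment £5,643.04.
Month 3: interest £65.37; balance after payment £5,283.40.
Month 4: interest £61.20; balance after payment £4,919.60.
Month 5: interest £56.99; balance after payment £4,551.59.

£4,551.59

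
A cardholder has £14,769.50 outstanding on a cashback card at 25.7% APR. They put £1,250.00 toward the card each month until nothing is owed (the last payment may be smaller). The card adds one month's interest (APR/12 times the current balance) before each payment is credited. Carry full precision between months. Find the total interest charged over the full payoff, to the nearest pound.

£2,443

Monthly rate r = 25.7%/12 = 2.14167% = 0.0214167.
Payoff takes n = ⌈−ln(1 − rB₀/P)/ln(1+r)⌉ = ⌈13.768⌉ = 14 payments; the last is £962.74.
Total paid = 13·£1,250.00 + £962.74 = £17,212.74.
Total interest = total paid − principal = £17,212.74 − £14,769.50 = £2,443.24.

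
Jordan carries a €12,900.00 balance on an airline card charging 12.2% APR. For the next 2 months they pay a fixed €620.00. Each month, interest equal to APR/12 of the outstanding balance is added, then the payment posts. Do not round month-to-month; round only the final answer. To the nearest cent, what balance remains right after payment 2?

Monthly rate r = 12.2%/12 = 1.01667% = 0.0101667.
Each month: B ← B·(1+r) − €620.00.
Month 1: interest €131.15; balance after payment €12,411.15.
Month 2: interest €126.18; balance after payment €11,917.33.

€11,917.33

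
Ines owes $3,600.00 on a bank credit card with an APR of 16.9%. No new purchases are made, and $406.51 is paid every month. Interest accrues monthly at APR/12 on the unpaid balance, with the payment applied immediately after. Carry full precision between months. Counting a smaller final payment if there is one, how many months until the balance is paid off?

Monthly rate r = 16.9%/12 = 1.40833% = 0.0140833.
Recurrence: B ← B·(1+r) − $406.51.
Month 1: interest $50.70; balance after payment $3,244.19.
Month 2: interest $45.69; balance after payment $2,883.37.
Closed form: n = −ln(1 − rB₀/P)/ln(1+r) = −ln(0.87528)/ln(1.01408) ≈ 9.525, so the balance reaches zero during payment 10.

10 months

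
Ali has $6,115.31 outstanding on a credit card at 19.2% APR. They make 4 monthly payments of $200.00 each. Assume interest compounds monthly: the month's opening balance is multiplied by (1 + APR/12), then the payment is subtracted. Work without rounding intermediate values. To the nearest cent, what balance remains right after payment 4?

Monthly rate r = 19.2%/12 = 1.6% = 0.016.
Each month: B ← B·(1+r) − $200.00.
Month 1: interest $97.84; balance after payment $6,013.15.
Month 2: interest $96.21; balance after payment $5,909.37.
Month 3: interest $94.55; balance after payment $5,803.92.
Month 4: interest $92.86; balance after payment $5,696.78.

$5,696.78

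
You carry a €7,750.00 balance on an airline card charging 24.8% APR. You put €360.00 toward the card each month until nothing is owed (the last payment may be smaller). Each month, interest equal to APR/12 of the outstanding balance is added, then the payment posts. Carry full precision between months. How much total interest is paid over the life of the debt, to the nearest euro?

Monthly rate r = 24.8%/12 = 2.06667% = 0.0206667.
Payoff takes n = ⌈−ln(1 − rB₀/P)/ln(1+r)⌉ = ⌈28.775⌉ = 29 payments; the last is €279.62.
Total paid = 28·€360.00 + €279.62 = €10,359.62.
Total interest = total paid − principal = €10,359.62 − €7,750.00 = €2,609.62.

€2,610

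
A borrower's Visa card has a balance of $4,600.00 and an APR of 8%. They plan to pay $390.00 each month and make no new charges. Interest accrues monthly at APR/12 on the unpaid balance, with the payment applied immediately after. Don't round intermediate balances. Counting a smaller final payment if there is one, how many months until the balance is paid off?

Monthly rate r = 8%/12 = 0.666667% = 0.00666667.
Recurrence: B ← B·(1+r) − $390.00.
Month 1: interest $30.67; balance after payment $4,240.67.
Month 2: interest $28.27; balance after payment $3,878.94.
Closed form: n = −ln(1 − rB₀/P)/ln(1+r) = −ln(0.92137)/ln(1.00667) ≈ 12.325, so the balance reaches zero during payment 13.

13 months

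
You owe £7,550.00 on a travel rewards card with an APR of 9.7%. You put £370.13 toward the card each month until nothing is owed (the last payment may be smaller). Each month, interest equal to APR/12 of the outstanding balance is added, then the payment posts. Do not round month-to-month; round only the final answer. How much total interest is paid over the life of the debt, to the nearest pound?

Monthly rate r = 9.7%/12 = 0.808333% = 0.00808333.
Payoff takes n = ⌈−ln(1 − rB₀/P)/ln(1+r)⌉ = ⌈22.381⌉ = 23 payments; the last is £141.41.
Total paid = 22·£370.13 + £141.41 = £8,284.27.
Total interest = total paid − principal = £8,284.27 − £7,550.00 = £734.27.

£734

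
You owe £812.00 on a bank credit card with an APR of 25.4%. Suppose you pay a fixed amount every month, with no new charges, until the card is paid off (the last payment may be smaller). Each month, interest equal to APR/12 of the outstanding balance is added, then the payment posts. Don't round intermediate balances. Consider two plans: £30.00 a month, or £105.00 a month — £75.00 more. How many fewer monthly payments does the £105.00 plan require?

32 fewer payments

Monthly rate r = 25.4%/12 = 2.11667% = 0.0211667.
At £30.00/mo: n = ⌈−ln(1 − rB₀/P)/ln(1+r)⌉ = 41 payments (last £18.60); total interest = total paid − £812.00 = £406.60.
At £105.00/mo: 9 payments (last £56.36); total interest £84.36.
Payments saved = 41 − 9 = 32.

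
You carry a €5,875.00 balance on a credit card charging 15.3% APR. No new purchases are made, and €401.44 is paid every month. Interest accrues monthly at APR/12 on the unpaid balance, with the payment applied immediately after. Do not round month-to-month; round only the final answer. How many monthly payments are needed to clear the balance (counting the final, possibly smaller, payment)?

17 months

Monthly rate r = 15.3%/12 = 1.275% = 0.01275.
Recurrence: B ← B·(1+r) − €401.44.
Month 1: interest €74.91; balance after payment €5,548.47.
Month 2: interest €70.74; balance after payment €5,217.77.
Closed form: n = −ln(1 − rB₀/P)/ln(1+r) = −ln(0.81341)/ln(1.01275) ≈ 16.301, so the balance reaches zero during payment 17.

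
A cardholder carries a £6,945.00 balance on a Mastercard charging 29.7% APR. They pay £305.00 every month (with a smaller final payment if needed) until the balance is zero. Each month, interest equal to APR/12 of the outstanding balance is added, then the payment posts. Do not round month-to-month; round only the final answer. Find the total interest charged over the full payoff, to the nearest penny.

Monthly rate r = 29.7%/12 = 2.475% = 0.02475.
Payoff takes n = ⌈−ln(1 − rB₀/P)/ln(1+r)⌉ = ⌈33.913⌉ = 34 payments; the last is £278.74.
Total paid = 33·£305.00 + £278.74 = £10,343.74.
Total interest = total paid − principal = £10,343.74 − £6,945.00 = £3,398.74.

£3,398.74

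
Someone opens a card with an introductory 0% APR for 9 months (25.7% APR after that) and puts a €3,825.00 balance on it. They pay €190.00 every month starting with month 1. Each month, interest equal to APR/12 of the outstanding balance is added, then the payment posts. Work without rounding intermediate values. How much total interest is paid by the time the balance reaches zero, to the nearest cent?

€327.08

Promo months 1–9 at r₀ = 0%/12 = 0; months 10+ at r₁ = 25.7%/12 = 0.0214167.
After month 9 (no interest yet): B = €3,825.00 − 9·€190.00 = €2,115.00.
Then at r₁ with €190.00/mo: n₂ = −ln(1 − r₁·B/P)/ln(1+r₁) ≈ 12.85 → 13 more payments.
Total paid = 21·€190.00 + €162.08 = €4,152.08; interest = €4,152.08 − €3,825.00 = €327.08.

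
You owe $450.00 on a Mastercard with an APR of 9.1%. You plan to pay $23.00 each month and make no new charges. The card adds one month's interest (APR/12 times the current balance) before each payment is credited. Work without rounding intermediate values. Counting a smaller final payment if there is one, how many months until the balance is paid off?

22 months

Monthly rate r = 9.1%/12 = 0.758333% = 0.00758333.
Recurrence: B ← B·(1+r) − $23.00.
Month 1: interest $3.41; balance after payment $430.41.
Month 2: interest $3.26; balance after payment $410.68.
Closed form: n = −ln(1 − rB₀/P)/ln(1+r) = −ln(0.85163)/ln(1.00758) ≈ 21.259, so the balance reaches zero during payment 22.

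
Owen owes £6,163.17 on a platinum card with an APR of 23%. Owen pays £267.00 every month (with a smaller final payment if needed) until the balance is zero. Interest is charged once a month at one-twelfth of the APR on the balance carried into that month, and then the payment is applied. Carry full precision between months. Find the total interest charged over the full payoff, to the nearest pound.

Monthly rate r = 23%/12 = 1.91667% = 0.0191667.
Payoff takes n = ⌈−ln(1 − rB₀/P)/ln(1+r)⌉ = ⌈30.769⌉ = 31 payments; the last is £205.76.
Total paid = 30·£267.00 + £205.76 = £8,215.76.
Total interest = total paid − principal = £8,215.76 − £6,163.17 = £2,052.59.

£2,053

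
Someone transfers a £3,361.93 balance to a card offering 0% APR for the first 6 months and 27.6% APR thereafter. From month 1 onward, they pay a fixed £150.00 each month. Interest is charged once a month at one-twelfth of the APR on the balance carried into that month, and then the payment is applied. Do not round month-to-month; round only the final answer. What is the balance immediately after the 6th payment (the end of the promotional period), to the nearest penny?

£2,461.93

Promo months 1–6 at r₀ = 0%/12 = 0; months 7+ at r₁ = 27.6%/12 = 0.023.
After month 6 (no interest yet): B = £3,361.93 − 6·£150.00 = £2,461.93.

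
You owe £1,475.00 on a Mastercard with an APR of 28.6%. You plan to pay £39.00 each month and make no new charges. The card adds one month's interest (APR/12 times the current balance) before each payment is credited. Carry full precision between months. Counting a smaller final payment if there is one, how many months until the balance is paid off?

Monthly rate r = 28.6%/12 = 2.38333% = 0.0238333.
Recurrence: B ← B·(1+r) − £39.00.
Month 1: interest £35.15; balance after payment £1,471.15.
Month 2: interest £35.06; balance after payment £1,467.22.
Closed form: n = −ln(1 − rB₀/P)/ln(1+r) = −ln(0.098611)/ln(1.02383) ≈ 98.353, so the balance reaches zero during payment 99.

99 months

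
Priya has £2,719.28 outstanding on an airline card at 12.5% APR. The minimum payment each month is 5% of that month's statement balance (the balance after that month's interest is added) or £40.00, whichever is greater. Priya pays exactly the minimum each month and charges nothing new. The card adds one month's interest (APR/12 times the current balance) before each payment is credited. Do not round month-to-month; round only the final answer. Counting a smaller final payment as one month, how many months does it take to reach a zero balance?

53 months

Monthly rate r = 12.5%/12 = 1.04167% = 0.0104167.
While 5% of the post-interest balance exceeds £40.00, each month B ← (B·(1+r))·(1 − 0.05), i.e. B shrinks by the factor (1+r)·0.95 = 0.9599.
This holds for months 1–31. Entering month 32 the balance is £764.54; 5% of the post-interest balance is now below £40.00, so the flat £40.00 minimum applies from here.
From month 32 a fixed £40.00 at rate r clears £764.54 in 22 more payments. Total: 31 + 22 = 53 months.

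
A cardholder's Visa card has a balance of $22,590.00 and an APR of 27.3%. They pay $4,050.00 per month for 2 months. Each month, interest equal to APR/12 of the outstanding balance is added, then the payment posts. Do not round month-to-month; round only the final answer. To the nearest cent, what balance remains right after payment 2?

Monthly rate r = 27.3%/12 = 2.275% = 0.02275.
Each month: B ← B·(1+r) − $4,050.00.
Month 1: interest $513.92; balance after payment $19,053.92.
Month 2: interest $433.48; balance after payment $15,437.40.

$15,437.40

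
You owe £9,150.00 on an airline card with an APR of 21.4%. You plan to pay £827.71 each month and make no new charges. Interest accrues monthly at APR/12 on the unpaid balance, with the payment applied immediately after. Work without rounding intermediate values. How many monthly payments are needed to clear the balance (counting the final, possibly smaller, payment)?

13 months

Monthly rate r = 21.4%/12 = 1.78333% = 0.0178333.
Recurrence: B ← B·(1+r) − £827.71.
Month 1: interest £163.17; balance after payment £8,485.47.
Month 2: interest £151.32; balance after payment £7,809.08.
Closed form: n = −ln(1 − rB₀/P)/ln(1+r) = −ln(0.80286)/ln(1.01783) ≈ 12.422, so the balance reaches zero during payment 13.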